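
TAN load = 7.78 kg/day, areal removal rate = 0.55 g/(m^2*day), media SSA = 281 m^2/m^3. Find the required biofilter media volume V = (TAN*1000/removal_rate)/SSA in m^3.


A = 7.78*1000 / 0.55 = 14145.455 m^2
V = 14145.455 / 281 = 50.3397

50.3397 m^3


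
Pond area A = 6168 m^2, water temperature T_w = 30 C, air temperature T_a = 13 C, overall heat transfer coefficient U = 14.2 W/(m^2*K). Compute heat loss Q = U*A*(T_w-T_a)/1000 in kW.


Temperature difference dT = 30 - 13 = 17 K
Heat loss (W) = U * A * dT = 14.2 * 6168 * 17 = 1488955.2 W
Convert to kW: 1488955.2 / 1000 = 1488.9552 kW

1488.9552 kW


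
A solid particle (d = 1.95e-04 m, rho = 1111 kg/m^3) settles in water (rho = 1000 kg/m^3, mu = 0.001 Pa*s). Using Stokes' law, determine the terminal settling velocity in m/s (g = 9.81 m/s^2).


Density difference: rho_p - rho_f = 1111 - 1000 = 111 kg/m^3
d^2 = (1.95e-04)^2 = 3.8025e-08 m^2
Numerator = (rho_p - rho_f) * g * d^2 = 111 * 9.81 * 3.8025e-08 = 4.1405803e-05
Denominator = 18 * mu = 18 * 0.001 = 0.018
v_s = 4.1405803e-05 / 0.018 = 0.00230032 m/s
Check: Re = rho_f * v_s * d / mu = 1000 * 0.00230032 * 1.95e-04 / 0.001 = 0.449 < 1, so Stokes' law applies.

0.00230032 m/s


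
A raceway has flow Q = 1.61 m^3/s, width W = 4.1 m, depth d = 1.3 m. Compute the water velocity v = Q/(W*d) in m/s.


Cross-sectional area = W * d = 4.1 * 1.3 = 5.33 m^2
Velocity = Q / A = 1.61 / 5.33 = 0.302064 m/s

0.302064 m/s


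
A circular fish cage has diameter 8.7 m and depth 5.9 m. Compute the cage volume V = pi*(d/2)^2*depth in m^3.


r = d/2 = 8.7/2 = 4.35 m
Base area = pi*r^2 = pi*4.35^2 = 59.446787 m^2
Volume = 59.446787 * 5.9 = 350.736 m^3

350.736 m^3


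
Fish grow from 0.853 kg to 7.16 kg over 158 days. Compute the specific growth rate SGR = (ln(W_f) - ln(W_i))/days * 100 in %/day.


ln(W_f) = ln(7.16) = 1.96851
ln(W_i) = ln(0.853) = -0.15899573
ln(W_f) - ln(W_i) = 1.96851 - -0.15899573 = 2.1275057
SGR = 2.1275057 / 158 * 100 = 1.34652 %/day

1.34652 %/day


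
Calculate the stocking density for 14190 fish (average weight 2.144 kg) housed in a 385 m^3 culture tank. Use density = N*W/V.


Total biomass = 14190 fish * 2.144 kg = 30423.36 kg
Density = total biomass / volume = 30423.36 / 385 = 79.0217 kg/m^3

79.0217 kg/m^3


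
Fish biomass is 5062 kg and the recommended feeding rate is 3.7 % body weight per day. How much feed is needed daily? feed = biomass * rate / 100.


Feeding rate fraction = 3.7% / 100 = 0.037
Daily feed = 5062 kg * 0.037 = 187.294 kg/day

187.294 kg/day


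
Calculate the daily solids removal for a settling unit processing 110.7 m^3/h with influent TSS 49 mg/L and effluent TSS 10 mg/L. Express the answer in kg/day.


Concentration drop: TSS_in - TSS_out = 49 - 10 = 39 mg/L
Hourly solids removed = Q * dTSS = 110.7 m^3/h * 39 mg/L = 4317.3 g/h  (m^3/h * mg/L = g/h)
Daily solids removed = 4317.3 * 24 = 103615.2 g/day
Convert g to kg: 103615.2 / 1000 = 103.6152 kg/day

103.6152 kg/day


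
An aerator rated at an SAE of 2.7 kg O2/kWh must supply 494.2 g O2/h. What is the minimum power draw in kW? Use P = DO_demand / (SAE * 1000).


SAE in g O2/kWh = 2.7 * 1000 = 2700 g/kWh
P = DO_demand / SAE_g = 494.2 / 2700 = 0.183037 kW

0.183037 kW


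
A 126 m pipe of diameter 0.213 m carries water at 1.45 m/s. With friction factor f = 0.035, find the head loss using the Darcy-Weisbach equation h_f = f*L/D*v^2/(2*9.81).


v^2 = 1.45^2 = 2.1025 m^2/s^2
L/D = 126/0.213 = 591.5493
h_f = f*(L/D)*v^2/(2g) = 0.035 * 591.5493 * 2.1025 / 19.62 = 2.21869 m

2.21869 m


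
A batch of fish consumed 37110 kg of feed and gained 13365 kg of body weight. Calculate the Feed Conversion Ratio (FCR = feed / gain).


FCR = feed consumed / weight gained
FCR = 37110 kg / 13365 kg = 2.77666

2.77666


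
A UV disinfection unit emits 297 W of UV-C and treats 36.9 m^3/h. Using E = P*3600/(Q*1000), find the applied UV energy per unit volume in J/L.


Energy delivered per hour = 297 W * 3600 s = 1069200 J/h
Volume treated per hour = 36.9 m^3/h * 1000 = 36900 L/h
dose = 1069200 / 36900 = 28.9756 J/L

28.9756 J/L


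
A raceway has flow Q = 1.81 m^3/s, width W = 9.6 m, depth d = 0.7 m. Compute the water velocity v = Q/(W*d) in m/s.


Cross-sectional area = W * d = 9.6 * 0.7 = 6.72 m^2
Velocity = Q / A = 1.81 / 6.72 = 0.269345 m/s

0.269345 m/s


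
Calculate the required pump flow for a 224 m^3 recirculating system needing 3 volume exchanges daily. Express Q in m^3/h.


Daily recirculation volume = 224 m^3 * 3 = 672 m^3/day
Flow rate Q = daily volume / 24 h = 672 / 24 = 28 m^3/h

28 m^3/h


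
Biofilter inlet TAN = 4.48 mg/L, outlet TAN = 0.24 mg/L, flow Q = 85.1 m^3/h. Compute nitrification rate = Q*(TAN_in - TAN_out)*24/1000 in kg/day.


Concentration drop: TAN_in - TAN_out = 4.48 - 0.24 = 4.24 mg/L
Hourly TAN removed = Q * dTAN = 85.1 m^3/h * 4.24 mg/L = 360.824 g/h  (m^3/h * mg/L = g/h)
Daily TAN removed = 360.824 * 24 = 8659.776 g/day
Convert to kg/day: 8659.776 / 1000 = 8.659776 kg/day

8.659776 kg/day


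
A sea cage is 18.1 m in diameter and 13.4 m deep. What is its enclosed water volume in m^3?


r = d/2 = 18.1/2 = 9.05 m
Base area = pi*r^2 = pi*9.05^2 = 257.30429 m^2
Volume = 257.30429 * 13.4 = 3447.88 m^3

3447.88 m^3


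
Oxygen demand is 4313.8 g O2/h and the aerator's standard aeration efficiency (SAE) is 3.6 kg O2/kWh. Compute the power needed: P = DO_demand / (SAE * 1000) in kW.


SAE in g O2/kWh = 3.6 * 1000 = 3600 g/kWh
P = DO_demand / SAE_g = 4313.8 / 3600 = 1.19828 kW

1.19828 kW


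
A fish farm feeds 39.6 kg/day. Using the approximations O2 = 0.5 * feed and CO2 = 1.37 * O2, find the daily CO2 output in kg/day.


O2 = 39.6 * 0.5 = 19.8
CO2 = 19.8 * 1.37 = 27.126

27.126 kg/day


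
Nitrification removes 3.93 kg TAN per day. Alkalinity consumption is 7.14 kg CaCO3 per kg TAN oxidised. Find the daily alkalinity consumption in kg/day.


Alkalinity factor: 7.14 kg CaCO3 consumed per kg TAN nitrified
alk = 3.93 kg TAN * 7.14 = 28.0602 kg CaCO3/day

28.0602 kg CaCO3/day


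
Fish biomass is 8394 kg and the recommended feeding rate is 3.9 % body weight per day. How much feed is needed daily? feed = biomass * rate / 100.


Feeding rate fraction = 3.9% / 100 = 0.039
Daily feed = 8394 kg * 0.039 = 327.366 kg/day

327.366 kg/day


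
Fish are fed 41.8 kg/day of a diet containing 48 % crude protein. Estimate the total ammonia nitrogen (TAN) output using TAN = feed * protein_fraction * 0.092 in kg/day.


Protein in feed = 41.8 * 48/100 = 20.064 kg/day
TAN = protein * 0.092 = 20.064 * 0.092 = 1.845888 kg/day

1.845888 kg/day


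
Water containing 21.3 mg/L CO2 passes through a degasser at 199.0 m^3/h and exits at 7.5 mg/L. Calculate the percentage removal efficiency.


CO2_out / CO2_in = 7.5 / 21.3 = 0.35211268
Fraction remaining = 0.35211268
efficiency = (1 - 0.35211268) * 100 = 64.7887 %

64.7887 %


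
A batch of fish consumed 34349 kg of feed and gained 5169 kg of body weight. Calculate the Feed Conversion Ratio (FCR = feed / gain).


FCR = feed consumed / weight gained
FCR = 34349 kg / 5169 kg = 6.64519

6.64519


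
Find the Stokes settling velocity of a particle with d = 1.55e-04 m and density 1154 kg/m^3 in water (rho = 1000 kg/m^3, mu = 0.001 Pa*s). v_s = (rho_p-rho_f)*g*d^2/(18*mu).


Density difference: rho_p - rho_f = 1154 - 1000 = 154 kg/m^3
d^2 = (1.55e-04)^2 = 2.4025e-08 m^2
Numerator = (rho_p - rho_f) * g * d^2 = 154 * 9.81 * 2.4025e-08 = 3.6295528e-05
Denominator = 18 * mu = 18 * 0.001 = 0.018
v_s = 3.6295528e-05 / 0.018 = 0.00201642 m/s
Check: Re = rho_f * v_s * d / mu = 1000 * 0.00201642 * 1.55e-04 / 0.001 = 0.313 < 1, so Stokes' law applies.

0.00201642 m/s


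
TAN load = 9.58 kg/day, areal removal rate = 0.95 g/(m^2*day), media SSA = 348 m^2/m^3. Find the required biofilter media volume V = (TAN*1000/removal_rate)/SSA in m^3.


A = 9.58*1000 / 0.95 = 10084.211 m^2
V = 10084.211 / 348 = 28.9776

28.9776 m^3


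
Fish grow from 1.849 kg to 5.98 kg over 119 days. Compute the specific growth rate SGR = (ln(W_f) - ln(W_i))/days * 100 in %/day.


ln(W_f) = ln(5.98) = 1.7884206
ln(W_i) = ln(1.849) = 0.61464495
ln(W_f) - ln(W_i) = 1.7884206 - 0.61464495 = 1.1737757
SGR = 1.1737757 / 119 * 100 = 0.986366 %/day

0.986366 %/day


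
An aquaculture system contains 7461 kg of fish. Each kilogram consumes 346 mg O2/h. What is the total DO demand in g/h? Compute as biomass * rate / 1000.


Total O2 consumption (mg/h) = 7461 kg * 346 mg/(kg*h) = 2581506 mg/h
Convert to g/h: 2581506 / 1000 = 2581.506 g/h

2581.506 g/h


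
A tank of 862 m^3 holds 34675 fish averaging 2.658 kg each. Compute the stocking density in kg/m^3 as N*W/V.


Total biomass = 34675 fish * 2.658 kg = 92166.15 kg
Density = total biomass / volume = 92166.15 / 862 = 106.921 kg/m^3

106.921 kg/m^3


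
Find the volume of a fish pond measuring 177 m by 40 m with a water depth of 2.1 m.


Base area = L * W = 177 * 40 = 7080 m^2
Volume = area * depth = 7080 * 2.1 = 14868 m^3

14868 m^3


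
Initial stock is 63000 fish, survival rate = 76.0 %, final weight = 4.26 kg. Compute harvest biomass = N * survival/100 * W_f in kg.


Survivors = 63000 * 76.0/100 = 47880 fish
Harvest biomass = survivors * W_f = 47880 * 4.26 = 203968.8 kg

203968.8 kg


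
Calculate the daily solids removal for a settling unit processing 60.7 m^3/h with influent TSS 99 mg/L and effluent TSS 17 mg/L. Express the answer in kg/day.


Concentration drop: TSS_in - TSS_out = 99 - 17 = 82 mg/L
Hourly solids removed = Q * dTSS = 60.7 m^3/h * 82 mg/L = 4977.4 g/h  (m^3/h * mg/L = g/h)
Daily solids removed = 4977.4 * 24 = 119457.6 g/day
Convert g to kg: 119457.6 / 1000 = 119.4576 kg/day

119.4576 kg/day


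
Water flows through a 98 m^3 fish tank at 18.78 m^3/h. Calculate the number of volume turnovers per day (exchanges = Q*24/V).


Daily flow volume = 18.78 m^3/h * 24 h = 450.72 m^3/day
Exchanges = daily flow / tank volume = 450.72 / 98 = 4.59918 exchanges/day

4.59918 exchanges/day


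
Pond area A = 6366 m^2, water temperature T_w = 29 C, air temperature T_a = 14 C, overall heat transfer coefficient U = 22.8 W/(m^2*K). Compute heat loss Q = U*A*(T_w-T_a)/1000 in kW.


Temperature difference dT = 29 - 14 = 15 K
Heat loss (W) = U * A * dT = 22.8 * 6366 * 15 = 2177172 W
Convert to kW: 2177172 / 1000 = 2177.172 kW

2177.172 kW


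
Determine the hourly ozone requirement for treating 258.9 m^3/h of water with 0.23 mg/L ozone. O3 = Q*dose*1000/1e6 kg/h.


O3 demand (mg/h) = Q * dose * 1000 = 258.9 * 0.23 * 1000 = 59547 mg/h
Convert mg to kg: 59547 / 1e6 = 0.059547 kg/h

0.059547 kg/h


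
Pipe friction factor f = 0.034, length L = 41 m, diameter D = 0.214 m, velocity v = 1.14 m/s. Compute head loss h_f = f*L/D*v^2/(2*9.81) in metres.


v^2 = 1.14^2 = 1.2996 m^2/s^2
L/D = 41/0.214 = 191.58879
h_f = f*(L/D)*v^2/(2g) = 0.034 * 191.58879 * 1.2996 / 19.62 = 0.431479 m

0.431479 m


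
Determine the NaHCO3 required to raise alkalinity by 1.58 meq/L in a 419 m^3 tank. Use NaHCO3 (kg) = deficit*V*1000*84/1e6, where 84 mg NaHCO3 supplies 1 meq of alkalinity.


Tank volume in L = 419 m^3 * 1000 = 419000 L
Total meq required = 1.58 meq/L * 419000 L = 662020 meq
NaHCO3 mass = 662020 meq * 84 mg/meq / 1e6 = 55.6097 kg

55.6097 kg


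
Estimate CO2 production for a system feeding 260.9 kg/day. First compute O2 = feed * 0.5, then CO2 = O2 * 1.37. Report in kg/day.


O2 = 260.9 * 0.5 = 130.45
CO2 = 130.45 * 1.37 = 178.7165

178.7165 kg/day


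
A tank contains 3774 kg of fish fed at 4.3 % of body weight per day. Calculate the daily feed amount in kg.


Feeding rate fraction = 4.3% / 100 = 0.043
Daily feed = 3774 kg * 0.043 = 162.282 kg/day

162.282 kg/day


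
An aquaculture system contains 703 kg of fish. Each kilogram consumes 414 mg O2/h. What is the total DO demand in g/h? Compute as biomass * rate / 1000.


Total O2 consumption (mg/h) = 703 kg * 414 mg/(kg*h) = 291042 mg/h
Convert to g/h: 291042 / 1000 = 291.042 g/h

291.042 g/h


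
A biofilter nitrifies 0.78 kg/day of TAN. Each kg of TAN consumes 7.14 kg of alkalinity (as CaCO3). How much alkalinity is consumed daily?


Alkalinity factor: 7.14 kg CaCO3 consumed per kg TAN nitrified
alk = 0.78 kg TAN * 7.14 = 5.5692 kg CaCO3/day

5.5692 kg CaCO3/day


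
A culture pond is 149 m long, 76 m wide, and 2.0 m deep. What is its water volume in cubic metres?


Base area = L * W = 149 * 76 = 11324 m^2
Volume = area * depth = 11324 * 2.0 = 22648 m^3

22648 m^3


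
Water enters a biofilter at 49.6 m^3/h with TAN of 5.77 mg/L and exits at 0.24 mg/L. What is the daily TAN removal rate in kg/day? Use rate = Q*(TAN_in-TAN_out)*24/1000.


Concentration drop: TAN_in - TAN_out = 5.77 - 0.24 = 5.53 mg/L
Hourly TAN removed = Q * dTAN = 49.6 m^3/h * 5.53 mg/L = 274.288 g/h  (m^3/h * mg/L = g/h)
Daily TAN removed = 274.288 * 24 = 6582.912 g/day
Convert to kg/day: 6582.912 / 1000 = 6.582912 kg/day

6.582912 kg/day


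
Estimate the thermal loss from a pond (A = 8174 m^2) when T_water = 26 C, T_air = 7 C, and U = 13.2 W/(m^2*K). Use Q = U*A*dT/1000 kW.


Temperature difference dT = 26 - 7 = 19 K
Heat loss (W) = U * A * dT = 13.2 * 8174 * 19 = 2050039.2 W
Convert to kW: 2050039.2 / 1000 = 2050.0392 kW

2050.0392 kW


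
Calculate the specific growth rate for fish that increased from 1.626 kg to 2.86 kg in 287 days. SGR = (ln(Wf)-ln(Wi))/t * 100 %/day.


ln(W_f) = ln(2.86) = 1.0508216
ln(W_i) = ln(1.626) = 0.48612301
ln(W_f) - ln(W_i) = 1.0508216 - 0.48612301 = 0.56469859
SGR = 0.56469859 / 287 * 100 = 0.196759 %/day

0.196759 %/day


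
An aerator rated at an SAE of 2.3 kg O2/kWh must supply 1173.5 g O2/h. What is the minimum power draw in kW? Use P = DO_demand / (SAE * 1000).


SAE in g O2/kWh = 2.3 * 1000 = 2300 g/kWh
P = DO_demand / SAE_g = 1173.5 / 2300 = 0.510217 kW

0.510217 kW


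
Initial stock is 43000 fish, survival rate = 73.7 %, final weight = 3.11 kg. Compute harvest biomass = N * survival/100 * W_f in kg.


Survivors = 43000 * 73.7/100 = 31691 fish
Harvest biomass = survivors * W_f = 31691 * 3.11 = 98559.01 kg

98559.01 kg


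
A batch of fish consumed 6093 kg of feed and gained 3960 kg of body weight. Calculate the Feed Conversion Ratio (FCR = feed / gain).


FCR = feed consumed / weight gained
FCR = 6093 kg / 3960 kg = 1.53864

1.53864


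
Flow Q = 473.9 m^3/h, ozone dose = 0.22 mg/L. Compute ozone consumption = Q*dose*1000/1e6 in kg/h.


O3 demand (mg/h) = Q * dose * 1000 = 473.9 * 0.22 * 1000 = 104258 mg/h
Convert mg to kg: 104258 / 1e6 = 0.104258 kg/h

0.104258 kg/h


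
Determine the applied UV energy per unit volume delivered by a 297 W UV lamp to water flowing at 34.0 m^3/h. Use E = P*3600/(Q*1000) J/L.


Energy delivered per hour = 297 W * 3600 s = 1069200 J/h
Volume treated per hour = 34.0 m^3/h * 1000 = 34000 L/h
dose = 1069200 / 34000 = 31.4471 J/L

31.4471 J/L


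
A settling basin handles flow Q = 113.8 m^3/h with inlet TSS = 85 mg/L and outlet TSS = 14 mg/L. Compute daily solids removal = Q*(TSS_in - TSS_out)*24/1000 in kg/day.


Concentration drop: TSS_in - TSS_out = 85 - 14 = 71 mg/L
Hourly solids removed = Q * dTSS = 113.8 m^3/h * 71 mg/L = 8079.8 g/h  (m^3/h * mg/L = g/h)
Daily solids removed = 8079.8 * 24 = 193915.2 g/day
Convert g to kg: 193915.2 / 1000 = 193.9152 kg/day

193.9152 kg/day


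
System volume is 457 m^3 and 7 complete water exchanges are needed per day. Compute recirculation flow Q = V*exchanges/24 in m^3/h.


Daily recirculation volume = 457 m^3 * 7 = 3199 m^3/day
Flow rate Q = daily volume / 24 h = 3199 / 24 = 133.292 m^3/h

133.292 m^3/h


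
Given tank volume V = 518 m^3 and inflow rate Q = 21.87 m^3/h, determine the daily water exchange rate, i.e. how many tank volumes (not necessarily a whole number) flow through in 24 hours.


Daily flow volume = 21.87 m^3/h * 24 h = 524.88 m^3/day
Exchanges = daily flow / tank volume = 524.88 / 518 = 1.01328 exchanges/day

1.01328 exchanges/day


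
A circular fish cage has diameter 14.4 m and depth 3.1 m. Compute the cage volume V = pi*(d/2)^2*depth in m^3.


r = d/2 = 14.4/2 = 7.2 m
Base area = pi*r^2 = pi*7.2^2 = 162.86016 m^2
Volume = 162.86016 * 3.1 = 504.866 m^3

504.866 m^3


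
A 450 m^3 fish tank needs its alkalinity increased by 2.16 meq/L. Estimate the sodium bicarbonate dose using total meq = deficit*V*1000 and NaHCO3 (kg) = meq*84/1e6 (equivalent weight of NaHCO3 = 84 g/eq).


Tank volume in L = 450 m^3 * 1000 = 450000 L
Total meq required = 2.16 meq/L * 450000 L = 972000 meq
NaHCO3 mass = 972000 meq * 84 mg/meq / 1e6 = 81.648 kg

81.648 kg


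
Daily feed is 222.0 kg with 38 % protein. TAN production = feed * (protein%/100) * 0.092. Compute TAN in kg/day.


Protein in feed = 222.0 * 38/100 = 84.36 kg/day
TAN = protein * 0.092 = 84.36 * 0.092 = 7.76112 kg/day

7.76112 kg/day


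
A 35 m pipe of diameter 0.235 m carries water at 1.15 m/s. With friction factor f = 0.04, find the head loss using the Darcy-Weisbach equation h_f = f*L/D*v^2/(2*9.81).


v^2 = 1.15^2 = 1.3225 m^2/s^2
L/D = 35/0.235 = 148.93617
h_f = f*(L/D)*v^2/(2g) = 0.04 * 148.93617 * 1.3225 / 19.62 = 0.401566 m

0.401566 m


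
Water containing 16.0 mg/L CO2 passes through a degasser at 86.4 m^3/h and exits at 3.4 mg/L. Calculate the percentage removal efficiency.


CO2_out / CO2_in = 3.4 / 16.0 = 0.2125
Fraction remaining = 0.2125
efficiency = (1 - 0.2125) * 100 = 78.75 %

78.75 %


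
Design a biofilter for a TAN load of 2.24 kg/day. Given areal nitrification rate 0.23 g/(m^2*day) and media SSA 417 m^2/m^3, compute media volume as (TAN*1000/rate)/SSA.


A = 2.24*1000 / 0.23 = 9739.1304 m^2
V = 9739.1304 / 417 = 23.3552

23.3552 m^3


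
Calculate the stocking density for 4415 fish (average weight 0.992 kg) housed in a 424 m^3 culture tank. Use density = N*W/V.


Total biomass = 4415 fish * 0.992 kg = 4379.68 kg
Density = total biomass / volume = 4379.68 / 424 = 10.3294 kg/m^3

10.3294 kg/m^3


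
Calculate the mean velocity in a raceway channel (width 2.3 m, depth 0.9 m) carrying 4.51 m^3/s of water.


Cross-sectional area = W * d = 2.3 * 0.9 = 2.07 m^2
Velocity = Q / A = 4.51 / 2.07 = 2.17874 m/s

2.17874 m/s


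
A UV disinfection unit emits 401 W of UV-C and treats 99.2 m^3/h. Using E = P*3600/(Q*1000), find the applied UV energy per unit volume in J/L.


Energy delivered per hour = 401 W * 3600 s = 1443600 J/h
Volume treated per hour = 99.2 m^3/h * 1000 = 99200 L/h
dose = 1443600 / 99200 = 14.5524 J/L

14.5524 J/L


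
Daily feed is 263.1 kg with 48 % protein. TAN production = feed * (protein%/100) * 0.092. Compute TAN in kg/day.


Protein in feed = 263.1 * 48/100 = 126.288 kg/day
TAN = protein * 0.092 = 126.288 * 0.092 = 11.618496 kg/day

11.618496 kg/day


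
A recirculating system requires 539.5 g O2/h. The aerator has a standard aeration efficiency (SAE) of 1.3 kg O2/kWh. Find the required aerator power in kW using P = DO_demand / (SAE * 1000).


SAE in g O2/kWh = 1.3 * 1000 = 1300 g/kWh
P = DO_demand / SAE_g = 539.5 / 1300 = 0.415 kW

0.415 kW


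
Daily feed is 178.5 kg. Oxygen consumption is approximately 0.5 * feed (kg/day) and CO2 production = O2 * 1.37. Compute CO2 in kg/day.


O2 = 178.5 * 0.5 = 89.25
CO2 = 89.25 * 1.37 = 122.2725

122.2725 kg/day


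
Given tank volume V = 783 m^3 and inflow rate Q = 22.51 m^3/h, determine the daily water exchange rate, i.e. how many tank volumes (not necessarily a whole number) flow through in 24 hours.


Daily flow volume = 22.51 m^3/h * 24 h = 540.24 m^3/day
Exchanges = daily flow / tank volume = 540.24 / 783 = 0.689962 exchanges/day

0.689962 exchanges/day


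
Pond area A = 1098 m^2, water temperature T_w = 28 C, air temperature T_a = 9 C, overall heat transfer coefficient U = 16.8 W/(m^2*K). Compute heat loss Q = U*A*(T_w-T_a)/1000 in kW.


Temperature difference dT = 28 - 9 = 19 K
Heat loss (W) = U * A * dT = 16.8 * 1098 * 19 = 350481.6 W
Convert to kW: 350481.6 / 1000 = 350.4816 kW

350.4816 kW


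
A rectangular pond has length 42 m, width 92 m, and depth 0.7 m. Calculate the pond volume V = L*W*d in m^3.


Base area = L * W = 42 * 92 = 3864 m^2
Volume = area * depth = 3864 * 0.7 = 2704.8 m^3

2704.8 m^3


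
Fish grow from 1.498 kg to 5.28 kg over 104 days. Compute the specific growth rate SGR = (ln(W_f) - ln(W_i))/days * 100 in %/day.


ln(W_f) = ln(5.28) = 1.6639261
ln(W_i) = ln(1.498) = 0.40413089
ln(W_f) - ln(W_i) = 1.6639261 - 0.40413089 = 1.2597952
SGR = 1.2597952 / 104 * 100 = 1.21134 %/day

1.21134 %/day


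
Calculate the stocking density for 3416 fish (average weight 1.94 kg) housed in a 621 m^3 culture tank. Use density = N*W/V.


Total biomass = 3416 fish * 1.94 kg = 6627.04 kg
Density = total biomass / volume = 6627.04 / 621 = 10.6716 kg/m^3

10.6716 kg/m^3


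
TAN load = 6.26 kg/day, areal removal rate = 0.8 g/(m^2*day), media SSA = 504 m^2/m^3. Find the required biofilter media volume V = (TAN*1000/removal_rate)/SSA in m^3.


A = 6.26*1000 / 0.8 = 7825 m^2
V = 7825 / 504 = 15.5258

15.5258 m^3


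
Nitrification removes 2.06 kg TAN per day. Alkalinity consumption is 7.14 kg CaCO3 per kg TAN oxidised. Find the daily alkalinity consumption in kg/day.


Alkalinity factor: 7.14 kg CaCO3 consumed per kg TAN nitrified
alk = 2.06 kg TAN * 7.14 = 14.7084 kg CaCO3/day

14.7084 kg CaCO3/day


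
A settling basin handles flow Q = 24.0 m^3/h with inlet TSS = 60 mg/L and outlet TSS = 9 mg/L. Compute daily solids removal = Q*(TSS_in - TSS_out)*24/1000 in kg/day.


Concentration drop: TSS_in - TSS_out = 60 - 9 = 51 mg/L
Hourly solids removed = Q * dTSS = 24.0 m^3/h * 51 mg/L = 1224 g/h  (m^3/h * mg/L = g/h)
Daily solids removed = 1224 * 24 = 29376 g/day
Convert g to kg: 29376 / 1000 = 29.376 kg/day

29.376 kg/day


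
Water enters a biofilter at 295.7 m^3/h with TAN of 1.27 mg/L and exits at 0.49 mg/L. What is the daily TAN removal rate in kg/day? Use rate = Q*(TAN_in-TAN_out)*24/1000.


Concentration drop: TAN_in - TAN_out = 1.27 - 0.49 = 0.78 mg/L
Hourly TAN removed = Q * dTAN = 295.7 m^3/h * 0.78 mg/L = 230.646 g/h  (m^3/h * mg/L = g/h)
Daily TAN removed = 230.646 * 24 = 5535.504 g/day
Convert to kg/day: 5535.504 / 1000 = 5.535504 kg/day

5.535504 kg/day


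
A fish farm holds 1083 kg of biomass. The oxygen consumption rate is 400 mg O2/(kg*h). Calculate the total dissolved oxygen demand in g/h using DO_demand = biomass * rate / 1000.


Total O2 consumption (mg/h) = 1083 kg * 400 mg/(kg*h) = 433200 mg/h
Convert to g/h: 433200 / 1000 = 433.2 g/h

433.2 g/h


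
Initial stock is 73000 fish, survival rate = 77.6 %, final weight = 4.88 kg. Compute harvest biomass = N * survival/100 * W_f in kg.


Survivors = 73000 * 77.6/100 = 56648 fish
Harvest biomass = survivors * W_f = 56648 * 4.88 = 276442.24 kg

276442.24 kg


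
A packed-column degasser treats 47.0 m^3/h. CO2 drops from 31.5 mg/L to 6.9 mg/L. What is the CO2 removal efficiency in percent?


CO2_out / CO2_in = 6.9 / 31.5 = 0.21904762
Fraction remaining = 0.21904762
efficiency = (1 - 0.21904762) * 100 = 78.0952 %

78.0952 %


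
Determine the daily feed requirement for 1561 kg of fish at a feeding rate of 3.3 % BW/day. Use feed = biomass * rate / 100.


Feeding rate fraction = 3.3% / 100 = 0.033
Daily feed = 1561 kg * 0.033 = 51.513 kg/day

51.513 kg/day


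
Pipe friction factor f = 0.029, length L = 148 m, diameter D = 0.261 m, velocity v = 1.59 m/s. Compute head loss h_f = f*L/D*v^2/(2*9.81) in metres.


v^2 = 1.59^2 = 2.5281 m^2/s^2
L/D = 148/0.261 = 567.04981
h_f = f*(L/D)*v^2/(2g) = 0.029 * 567.04981 * 2.5281 / 19.62 = 2.11892 m

2.11892 m


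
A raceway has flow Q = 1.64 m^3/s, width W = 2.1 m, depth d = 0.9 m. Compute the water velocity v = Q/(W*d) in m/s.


Cross-sectional area = W * d = 2.1 * 0.9 = 1.89 m^2
Velocity = Q / A = 1.64 / 1.89 = 0.867725 m/s

0.867725 m/s


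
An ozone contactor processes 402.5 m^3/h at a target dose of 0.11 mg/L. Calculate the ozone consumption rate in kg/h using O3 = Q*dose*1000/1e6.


O3 demand (mg/h) = Q * dose * 1000 = 402.5 * 0.11 * 1000 = 44275 mg/h
Convert mg to kg: 44275 / 1e6 = 0.044275 kg/h

0.044275 kg/h


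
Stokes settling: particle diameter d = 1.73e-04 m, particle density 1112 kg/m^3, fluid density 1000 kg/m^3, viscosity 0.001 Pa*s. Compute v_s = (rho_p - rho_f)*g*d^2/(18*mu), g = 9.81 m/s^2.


Density difference: rho_p - rho_f = 1112 - 1000 = 112 kg/m^3
d^2 = (1.73e-04)^2 = 2.9929e-08 m^2
Numerator = (rho_p - rho_f) * g * d^2 = 112 * 9.81 * 2.9929e-08 = 3.2883591e-05
Denominator = 18 * mu = 18 * 0.001 = 0.018
v_s = 3.2883591e-05 / 0.018 = 0.00182687 m/s
Check: Re = rho_f * v_s * d / mu = 1000 * 0.00182687 * 1.73e-04 / 0.001 = 0.316 < 1, so Stokes' law applies.

0.00182687 m/s


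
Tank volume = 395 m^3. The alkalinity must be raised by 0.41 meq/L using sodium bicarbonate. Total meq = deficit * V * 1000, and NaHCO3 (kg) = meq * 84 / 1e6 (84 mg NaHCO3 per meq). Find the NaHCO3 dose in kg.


Tank volume in L = 395 m^3 * 1000 = 395000 L
Total meq required = 0.41 meq/L * 395000 L = 161950 meq
NaHCO3 mass = 161950 meq * 84 mg/meq / 1e6 = 13.6038 kg

13.6038 kg


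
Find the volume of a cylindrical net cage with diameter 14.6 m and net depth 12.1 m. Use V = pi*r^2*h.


r = d/2 = 14.6/2 = 7.3 m
Base area = pi*r^2 = pi*7.3^2 = 167.41547 m^2
Volume = 167.41547 * 12.1 = 2025.73 m^3

2025.73 m^3


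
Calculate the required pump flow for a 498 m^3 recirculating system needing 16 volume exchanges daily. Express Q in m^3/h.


Daily recirculation volume = 498 m^3 * 16 = 7968 m^3/day
Flow rate Q = daily volume / 24 h = 7968 / 24 = 332 m^3/h

332 m^3/h


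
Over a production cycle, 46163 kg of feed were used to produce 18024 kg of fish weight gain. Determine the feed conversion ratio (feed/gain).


FCR = feed consumed / weight gained
FCR = 46163 kg / 18024 kg = 2.5612

2.5612


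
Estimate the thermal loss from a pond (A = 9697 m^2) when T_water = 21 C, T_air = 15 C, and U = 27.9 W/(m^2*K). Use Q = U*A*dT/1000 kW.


Temperature difference dT = 21 - 15 = 6 K
Heat loss (W) = U * A * dT = 27.9 * 9697 * 6 = 1623277.8 W
Convert to kW: 1623277.8 / 1000 = 1623.2778 kW

1623.2778 kW


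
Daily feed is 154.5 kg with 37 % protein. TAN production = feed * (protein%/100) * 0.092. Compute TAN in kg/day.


Protein in feed = 154.5 * 37/100 = 57.165 kg/day
TAN = protein * 0.092 = 57.165 * 0.092 = 5.25918 kg/day

5.25918 kg/day


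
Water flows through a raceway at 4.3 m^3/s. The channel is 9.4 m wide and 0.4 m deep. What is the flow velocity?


Cross-sectional area = W * d = 9.4 * 0.4 = 3.76 m^2
Velocity = Q / A = 4.3 / 3.76 = 1.14362 m/s

1.14362 m/s


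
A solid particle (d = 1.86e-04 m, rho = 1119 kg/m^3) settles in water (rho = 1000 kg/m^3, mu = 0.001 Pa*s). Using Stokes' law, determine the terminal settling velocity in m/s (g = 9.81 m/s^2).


Density difference: rho_p - rho_f = 1119 - 1000 = 119 kg/m^3
d^2 = (1.86e-04)^2 = 3.4596e-08 m^2
Numerator = (rho_p - rho_f) * g * d^2 = 119 * 9.81 * 3.4596e-08 = 4.0387024e-05
Denominator = 18 * mu = 18 * 0.001 = 0.018
v_s = 4.0387024e-05 / 0.018 = 0.00224372 m/s
Check: Re = rho_f * v_s * d / mu = 1000 * 0.00224372 * 1.86e-04 / 0.001 = 0.417 < 1, so Stokes' law applies.

0.00224372 m/s


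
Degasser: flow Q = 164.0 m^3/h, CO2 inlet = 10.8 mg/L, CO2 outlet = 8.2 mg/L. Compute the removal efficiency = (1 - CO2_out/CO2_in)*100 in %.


CO2_out / CO2_in = 8.2 / 10.8 = 0.75925926
Fraction remaining = 0.75925926
efficiency = (1 - 0.75925926) * 100 = 24.0741 %

24.0741 %


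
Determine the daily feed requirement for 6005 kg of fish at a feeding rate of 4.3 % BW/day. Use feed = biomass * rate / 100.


Feeding rate fraction = 4.3% / 100 = 0.043
Daily feed = 6005 kg * 0.043 = 258.215 kg/day

258.215 kg/day


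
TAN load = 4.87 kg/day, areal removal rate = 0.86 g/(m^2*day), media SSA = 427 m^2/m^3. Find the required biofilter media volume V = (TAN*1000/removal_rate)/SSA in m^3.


A = 4.87*1000 / 0.86 = 5662.7907 m^2
V = 5662.7907 / 427 = 13.2618

13.2618 m^3


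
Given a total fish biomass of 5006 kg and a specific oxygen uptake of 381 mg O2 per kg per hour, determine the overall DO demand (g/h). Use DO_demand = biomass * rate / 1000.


Total O2 consumption (mg/h) = 5006 kg * 381 mg/(kg*h) = 1907286 mg/h
Convert to g/h: 1907286 / 1000 = 1907.286 g/h

1907.286 g/h


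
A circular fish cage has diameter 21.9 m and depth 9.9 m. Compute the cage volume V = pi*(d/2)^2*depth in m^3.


r = d/2 = 21.9/2 = 10.95 m
Base area = pi*r^2 = pi*10.95^2 = 376.68481 m^2
Volume = 376.68481 * 9.9 = 3729.18 m^3

3729.18 m^3


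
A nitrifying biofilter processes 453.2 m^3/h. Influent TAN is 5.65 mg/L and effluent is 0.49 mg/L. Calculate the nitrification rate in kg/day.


Concentration drop: TAN_in - TAN_out = 5.65 - 0.49 = 5.16 mg/L
Hourly TAN removed = Q * dTAN = 453.2 m^3/h * 5.16 mg/L = 2338.512 g/h  (m^3/h * mg/L = g/h)
Daily TAN removed = 2338.512 * 24 = 56124.288 g/day
Convert to kg/day: 56124.288 / 1000 = 56.124288 kg/day

56.124288 kg/day


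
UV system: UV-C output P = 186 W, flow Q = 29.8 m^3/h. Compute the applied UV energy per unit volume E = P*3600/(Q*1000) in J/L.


Energy delivered per hour = 186 W * 3600 s = 669600 J/h
Volume treated per hour = 29.8 m^3/h * 1000 = 29800 L/h
dose = 669600 / 29800 = 22.4698 J/L

22.4698 J/L


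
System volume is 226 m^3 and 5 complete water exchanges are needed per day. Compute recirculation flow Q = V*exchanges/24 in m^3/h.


Daily recirculation volume = 226 m^3 * 5 = 1130 m^3/day
Flow rate Q = daily volume / 24 h = 1130 / 24 = 47.0833 m^3/h

47.0833 m^3/h


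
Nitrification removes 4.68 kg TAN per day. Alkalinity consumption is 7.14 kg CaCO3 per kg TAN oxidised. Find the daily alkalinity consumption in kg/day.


Alkalinity factor: 7.14 kg CaCO3 consumed per kg TAN nitrified
alk = 4.68 kg TAN * 7.14 = 33.4152 kg CaCO3/day

33.4152 kg CaCO3/day


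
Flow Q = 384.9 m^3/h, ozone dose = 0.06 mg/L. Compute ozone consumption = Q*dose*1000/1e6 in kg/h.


O3 demand (mg/h) = Q * dose * 1000 = 384.9 * 0.06 * 1000 = 23094 mg/h
Convert mg to kg: 23094 / 1e6 = 0.023094 kg/h

0.023094 kg/h


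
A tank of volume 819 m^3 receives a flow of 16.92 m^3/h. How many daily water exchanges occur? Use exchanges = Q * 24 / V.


Daily flow volume = 16.92 m^3/h * 24 h = 406.08 m^3/day
Exchanges = daily flow / tank volume = 406.08 / 819 = 0.495824 exchanges/day

0.495824 exchanges/day


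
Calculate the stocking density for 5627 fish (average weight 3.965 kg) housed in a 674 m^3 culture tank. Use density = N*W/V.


Total biomass = 5627 fish * 3.965 kg = 22311.055 kg
Density = total biomass / volume = 22311.055 / 674 = 33.1025 kg/m^3

33.1025 kg/m^3


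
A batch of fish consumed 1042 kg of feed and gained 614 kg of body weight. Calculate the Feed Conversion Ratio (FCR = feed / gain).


FCR = feed consumed / weight gained
FCR = 1042 kg / 614 kg = 1.69707

1.69707


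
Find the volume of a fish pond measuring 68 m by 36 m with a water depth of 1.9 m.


Base area = L * W = 68 * 36 = 2448 m^2
Volume = area * depth = 2448 * 1.9 = 4651.2 m^3

4651.2 m^3


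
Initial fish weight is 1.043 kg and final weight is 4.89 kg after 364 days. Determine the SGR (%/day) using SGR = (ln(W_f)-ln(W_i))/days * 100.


ln(W_f) = ln(4.89) = 1.5871923
ln(W_i) = ln(1.043) = 0.042101176
ln(W_f) - ln(W_i) = 1.5871923 - 0.042101176 = 1.5450911
SGR = 1.5450911 / 364 * 100 = 0.424476 %/day

0.424476 %/day


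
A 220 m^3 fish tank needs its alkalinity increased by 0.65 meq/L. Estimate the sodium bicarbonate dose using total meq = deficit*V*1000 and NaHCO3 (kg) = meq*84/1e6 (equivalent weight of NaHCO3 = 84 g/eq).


Tank volume in L = 220 m^3 * 1000 = 220000 L
Total meq required = 0.65 meq/L * 220000 L = 143000 meq
NaHCO3 mass = 143000 meq * 84 mg/meq / 1e6 = 12.012 kg

12.012 kg


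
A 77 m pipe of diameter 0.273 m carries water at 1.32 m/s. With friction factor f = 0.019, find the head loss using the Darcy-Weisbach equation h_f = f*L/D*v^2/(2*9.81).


v^2 = 1.32^2 = 1.7424 m^2/s^2
L/D = 77/0.273 = 282.05128
h_f = f*(L/D)*v^2/(2g) = 0.019 * 282.05128 * 1.7424 / 19.62 = 0.475916 m

0.475916 m


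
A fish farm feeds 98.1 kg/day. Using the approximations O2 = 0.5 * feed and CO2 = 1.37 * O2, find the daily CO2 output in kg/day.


O2 = 98.1 * 0.5 = 49.05
CO2 = 49.05 * 1.37 = 67.1985

67.1985 kg/day


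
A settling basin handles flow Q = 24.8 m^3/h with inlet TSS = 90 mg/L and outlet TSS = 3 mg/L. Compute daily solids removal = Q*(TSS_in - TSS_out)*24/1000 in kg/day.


Concentration drop: TSS_in - TSS_out = 90 - 3 = 87 mg/L
Hourly solids removed = Q * dTSS = 24.8 m^3/h * 87 mg/L = 2157.6 g/h  (m^3/h * mg/L = g/h)
Daily solids removed = 2157.6 * 24 = 51782.4 g/day
Convert g to kg: 51782.4 / 1000 = 51.7824 kg/day

51.7824 kg/day


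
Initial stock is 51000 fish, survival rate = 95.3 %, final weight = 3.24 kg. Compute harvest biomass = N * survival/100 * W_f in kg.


Survivors = 51000 * 95.3/100 = 48603 fish
Harvest biomass = survivors * W_f = 48603 * 3.24 = 157473.72 kg

157473.72 kg


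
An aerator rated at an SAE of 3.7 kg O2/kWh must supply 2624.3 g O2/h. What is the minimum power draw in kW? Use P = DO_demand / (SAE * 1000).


SAE in g O2/kWh = 3.7 * 1000 = 3700 g/kWh
P = DO_demand / SAE_g = 2624.3 / 3700 = 0.70927 kW

0.70927 kW


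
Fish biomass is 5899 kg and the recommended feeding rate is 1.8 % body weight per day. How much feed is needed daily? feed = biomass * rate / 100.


Feeding rate fraction = 1.8% / 100 = 0.018
Daily feed = 5899 kg * 0.018 = 106.182 kg/day

106.182 kg/day


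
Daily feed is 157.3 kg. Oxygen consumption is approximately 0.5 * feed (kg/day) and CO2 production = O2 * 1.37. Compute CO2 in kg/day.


O2 = 157.3 * 0.5 = 78.65
CO2 = 78.65 * 1.37 = 107.7505

107.7505 kg/day


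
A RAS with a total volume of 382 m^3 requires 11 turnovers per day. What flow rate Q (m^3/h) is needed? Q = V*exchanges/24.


Daily recirculation volume = 382 m^3 * 11 = 4202 m^3/day
Flow rate Q = daily volume / 24 h = 4202 / 24 = 175.083 m^3/h

175.083 m^3/h


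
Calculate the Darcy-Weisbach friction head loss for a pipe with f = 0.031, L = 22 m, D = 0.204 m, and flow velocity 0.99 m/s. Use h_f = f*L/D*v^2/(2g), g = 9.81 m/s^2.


v^2 = 0.99^2 = 0.9801 m^2/s^2
L/D = 22/0.204 = 107.84314
h_f = f*(L/D)*v^2/(2g) = 0.031 * 107.84314 * 0.9801 / 19.62 = 0.167004 m

0.167004 m


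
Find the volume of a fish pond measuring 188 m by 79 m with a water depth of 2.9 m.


Base area = L * W = 188 * 79 = 14852 m^2
Volume = area * depth = 14852 * 2.9 = 43070.8 m^3

43070.8 m^3


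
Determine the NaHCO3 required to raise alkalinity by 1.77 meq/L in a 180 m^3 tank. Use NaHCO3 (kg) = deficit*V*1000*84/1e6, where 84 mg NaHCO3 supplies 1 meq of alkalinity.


Tank volume in L = 180 m^3 * 1000 = 180000 L
Total meq required = 1.77 meq/L * 180000 L = 318600 meq
NaHCO3 mass = 318600 meq * 84 mg/meq / 1e6 = 26.7624 kg

26.7624 kg


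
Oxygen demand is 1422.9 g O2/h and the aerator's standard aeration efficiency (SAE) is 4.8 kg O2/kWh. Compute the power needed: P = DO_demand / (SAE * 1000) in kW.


SAE in g O2/kWh = 4.8 * 1000 = 4800 g/kWh
P = DO_demand / SAE_g = 1422.9 / 4800 = 0.296438 kW

0.296438 kW


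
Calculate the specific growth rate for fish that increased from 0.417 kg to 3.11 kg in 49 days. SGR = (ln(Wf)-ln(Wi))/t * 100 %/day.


ln(W_f) = ln(3.11) = 1.1346227
ln(W_i) = ln(0.417) = -0.87466906
ln(W_f) - ln(W_i) = 1.1346227 - -0.87466906 = 2.0092918
SGR = 2.0092918 / 49 * 100 = 4.1006 %/day

4.1006 %/day


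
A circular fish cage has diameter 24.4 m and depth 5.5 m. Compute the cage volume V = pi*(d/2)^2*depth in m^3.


r = d/2 = 24.4/2 = 12.2 m
Base area = pi*r^2 = pi*12.2^2 = 467.59465 m^2
Volume = 467.59465 * 5.5 = 2571.77 m^3

2571.77 m^3


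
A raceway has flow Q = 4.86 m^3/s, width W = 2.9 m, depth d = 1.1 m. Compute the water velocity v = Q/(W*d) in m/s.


Cross-sectional area = W * d = 2.9 * 1.1 = 3.19 m^2
Velocity = Q / A = 4.86 / 3.19 = 1.52351 m/s

1.52351 m/s


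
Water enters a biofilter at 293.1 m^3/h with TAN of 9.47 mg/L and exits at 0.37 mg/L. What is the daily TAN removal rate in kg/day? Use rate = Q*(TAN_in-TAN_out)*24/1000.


Concentration drop: TAN_in - TAN_out = 9.47 - 0.37 = 9.1 mg/L
Hourly TAN removed = Q * dTAN = 293.1 m^3/h * 9.1 mg/L = 2667.21 g/h  (m^3/h * mg/L = g/h)
Daily TAN removed = 2667.21 * 24 = 64013.04 g/day
Convert to kg/day: 64013.04 / 1000 = 64.01304 kg/day

64.01304 kg/day


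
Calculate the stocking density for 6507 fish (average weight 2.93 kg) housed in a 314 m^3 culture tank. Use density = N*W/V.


Total biomass = 6507 fish * 2.93 kg = 19065.51 kg
Density = total biomass / volume = 19065.51 / 314 = 60.7182 kg/m^3

60.7182 kg/m^3


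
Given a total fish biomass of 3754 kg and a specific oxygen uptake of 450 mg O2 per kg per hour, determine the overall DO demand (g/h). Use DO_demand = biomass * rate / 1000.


Total O2 consumption (mg/h) = 3754 kg * 450 mg/(kg*h) = 1689300 mg/h
Convert to g/h: 1689300 / 1000 = 1689.3 g/h

1689.3 g/h


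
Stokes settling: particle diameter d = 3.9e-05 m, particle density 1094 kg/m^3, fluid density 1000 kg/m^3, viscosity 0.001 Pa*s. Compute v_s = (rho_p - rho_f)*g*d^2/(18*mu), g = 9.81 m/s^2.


Density difference: rho_p - rho_f = 1094 - 1000 = 94 kg/m^3
d^2 = (3.9e-05)^2 = 1.521e-09 m^2
Numerator = (rho_p - rho_f) * g * d^2 = 94 * 9.81 * 1.521e-09 = 1.4025749e-06
Denominator = 18 * mu = 18 * 0.001 = 0.018
v_s = 1.4025749e-06 / 0.018 = 7.79208e-05 m/s
Check: Re = rho_f * v_s * d / mu = 1000 * 7.79208e-05 * 3.9e-05 / 0.001 = 0.00304 < 1, so Stokes' law applies.

7.79208e-05 m/s


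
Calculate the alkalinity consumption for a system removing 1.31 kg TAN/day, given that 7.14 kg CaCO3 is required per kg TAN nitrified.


Alkalinity factor: 7.14 kg CaCO3 consumed per kg TAN nitrified
alk = 1.31 kg TAN * 7.14 = 9.3534 kg CaCO3/day

9.3534 kg CaCO3/day


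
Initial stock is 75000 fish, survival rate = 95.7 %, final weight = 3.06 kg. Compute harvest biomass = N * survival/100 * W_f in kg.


Survivors = 75000 * 95.7/100 = 71775 fish
Harvest biomass = survivors * W_f = 71775 * 3.06 = 219631.5 kg

219631.5 kg


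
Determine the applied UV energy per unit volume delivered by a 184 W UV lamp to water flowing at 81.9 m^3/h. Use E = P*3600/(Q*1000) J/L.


Energy delivered per hour = 184 W * 3600 s = 662400 J/h
Volume treated per hour = 81.9 m^3/h * 1000 = 81900 L/h
dose = 662400 / 81900 = 8.08791 J/L

8.08791 J/L


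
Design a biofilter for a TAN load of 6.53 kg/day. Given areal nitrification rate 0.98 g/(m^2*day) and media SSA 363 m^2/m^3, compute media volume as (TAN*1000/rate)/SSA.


A = 6.53*1000 / 0.98 = 6663.2653 m^2
V = 6663.2653 / 363 = 18.3561

18.3561 m^3


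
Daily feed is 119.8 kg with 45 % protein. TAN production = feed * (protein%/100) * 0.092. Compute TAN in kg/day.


Protein in feed = 119.8 * 45/100 = 53.91 kg/day
TAN = protein * 0.092 = 53.91 * 0.092 = 4.95972 kg/day

4.95972 kg/day


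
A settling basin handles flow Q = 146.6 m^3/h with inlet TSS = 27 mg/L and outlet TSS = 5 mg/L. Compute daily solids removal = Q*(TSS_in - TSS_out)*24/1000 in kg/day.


Concentration drop: TSS_in - TSS_out = 27 - 5 = 22 mg/L
Hourly solids removed = Q * dTSS = 146.6 m^3/h * 22 mg/L = 3225.2 g/h  (m^3/h * mg/L = g/h)
Daily solids removed = 3225.2 * 24 = 77404.8 g/day
Convert g to kg: 77404.8 / 1000 = 77.4048 kg/day

77.4048 kg/day


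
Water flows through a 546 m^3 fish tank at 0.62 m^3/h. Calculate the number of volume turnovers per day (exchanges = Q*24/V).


Daily flow volume = 0.62 m^3/h * 24 h = 14.88 m^3/day
Exchanges = daily flow / tank volume = 14.88 / 546 = 0.0272527 exchanges/day

0.0272527 exchanges/day


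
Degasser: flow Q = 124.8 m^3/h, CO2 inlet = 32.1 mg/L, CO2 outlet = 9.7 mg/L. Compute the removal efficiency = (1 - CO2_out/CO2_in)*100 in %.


CO2_out / CO2_in = 9.7 / 32.1 = 0.30218069
Fraction remaining = 0.30218069
efficiency = (1 - 0.30218069) * 100 = 69.7819 %

69.7819 %
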